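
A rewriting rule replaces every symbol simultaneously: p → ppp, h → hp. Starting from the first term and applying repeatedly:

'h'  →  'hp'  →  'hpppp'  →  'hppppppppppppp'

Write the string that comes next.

φ(hppppppppppppp) expands symbol-by-symbol to hp ppp ppp ppp ppp ppp ppp ppp ppp ppp ppp ppp ppp ppp; joining the 14 pieces gives the next term.

hpppppppppppppppppppppppppppppppppppppppp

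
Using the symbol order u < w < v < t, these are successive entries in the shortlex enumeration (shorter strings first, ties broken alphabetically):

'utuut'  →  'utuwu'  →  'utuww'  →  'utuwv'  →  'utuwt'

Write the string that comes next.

Treat utuwt as a base-4 numeral over the given alphabet and add one, carrying through any trailing t's.

utuvu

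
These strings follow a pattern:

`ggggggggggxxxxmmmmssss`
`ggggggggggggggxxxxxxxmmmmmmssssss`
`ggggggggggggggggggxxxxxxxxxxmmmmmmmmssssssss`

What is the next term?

The n-th term is 4n+2 g's then 3n-2 x's then 2n m's then 2n s's, where the shown terms are n = 2, 3, 4.
Setting n = 5 gives 22, 13, 10, 10 characters in each block.

ggggggggggggggggggggggxxxxxxxxxxxxxmmmmmmmmmmssssssssss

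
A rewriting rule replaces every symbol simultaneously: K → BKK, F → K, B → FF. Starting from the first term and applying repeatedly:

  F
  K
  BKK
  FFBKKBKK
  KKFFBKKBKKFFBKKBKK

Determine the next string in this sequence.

BKKBKKKKFFBKKBKKFFBKKBKKKKFFBKKBKKFFBKKBKK

Replace each of the 18 characters of KKFFBKKBKKFFBKKBKK in place — BKK BKK K K FF BKK BKK FF BKK BKK K K FF BKK BKK FF BKK BKK — and concatenate.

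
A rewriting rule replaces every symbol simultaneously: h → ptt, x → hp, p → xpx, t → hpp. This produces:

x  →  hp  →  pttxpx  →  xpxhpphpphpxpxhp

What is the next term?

hpxpxhppttxpxxpxpttxpxxpxpttxpxhpxpxhppttxpx

φ(xpxhpphpphpxpxhp) expands symbol-by-symbol to hp xpx hp ptt xpx xpx ptt xpx xpx ptt xpx hp xpx hp ptt xpx; joining the 16 pieces gives the next term.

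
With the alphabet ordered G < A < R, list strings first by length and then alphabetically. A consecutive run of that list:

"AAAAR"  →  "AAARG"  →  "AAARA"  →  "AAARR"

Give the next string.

The successor of AAARR increments the rightmost position that isn't already R and resets every position after it to G.

AARGG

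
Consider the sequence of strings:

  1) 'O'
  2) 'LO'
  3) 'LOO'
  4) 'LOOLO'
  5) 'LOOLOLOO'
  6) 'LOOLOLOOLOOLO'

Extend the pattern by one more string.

From term 3 onward, concatenate the last term with the second-to-last: LO·O = LOO, LOO·LO = LOOLO, …
Continuing: LOOLOLOOLOOLO · LOOLOLOO gives term 7.

LOOLOLOOLOOLOLOOLOLOO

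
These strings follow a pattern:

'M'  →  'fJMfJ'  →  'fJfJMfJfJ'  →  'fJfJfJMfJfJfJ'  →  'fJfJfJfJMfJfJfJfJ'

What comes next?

s(k+1) = fJ·s(k)·fJ, so each term gains fJ as a prefix and fJ as a suffix.
One more step from fJfJfJfJMfJfJfJfJ gives the answer.

fJfJfJfJfJMfJfJfJfJfJ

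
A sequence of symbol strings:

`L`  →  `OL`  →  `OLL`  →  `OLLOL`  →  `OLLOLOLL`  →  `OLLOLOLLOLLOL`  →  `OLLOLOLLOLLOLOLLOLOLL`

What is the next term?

Each term (from the third on) is the previous term followed by the one before it: term 3 = OL·L = OLL.
So term 8 is OLLOLOLLOLLOLOLLOLOLL·OLLOLOLLOLLOL.

OLLOLOLLOLLOLOLLOLOLLOLLOLOLLOLLOL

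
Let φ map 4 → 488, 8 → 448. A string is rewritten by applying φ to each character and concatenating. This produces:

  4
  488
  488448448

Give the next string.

488448448488488448488488448

Rewriting each symbol of 488448448: 4→488, 8→448, 8→448, 4→488, 4→488, 8→448, 4→488, 4→488, 8→448, which concatenates to 488 448 448 488 488 448 488 488 448.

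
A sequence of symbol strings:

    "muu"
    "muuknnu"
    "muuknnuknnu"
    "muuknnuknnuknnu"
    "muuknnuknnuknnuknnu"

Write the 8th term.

muuknnuknnuknnuknnuknnuknnuknnu

The strings grow by a fixed suffix knnu each time.
From muuknnuknnuknnuknnu, 3 further steps: muuknnuknnuknnuknnu → muuknnuknnuknnuknnuknnu → muuknnuknnuknnuknnuknnuknnu → (answer).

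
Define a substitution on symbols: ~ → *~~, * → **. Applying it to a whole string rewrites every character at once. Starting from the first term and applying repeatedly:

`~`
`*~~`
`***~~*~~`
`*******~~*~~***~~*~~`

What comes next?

Applying the rule to each of the 20 symbols of *******~~*~~***~~*~~ gives the pieces ** ** ** ** ** ** ** *~~ *~~ ** *~~ *~~ ** ** ** *~~ *~~ ** *~~ *~~, which concatenate to the answer.

***************~~*~~***~~*~~*******~~*~~***~~*~~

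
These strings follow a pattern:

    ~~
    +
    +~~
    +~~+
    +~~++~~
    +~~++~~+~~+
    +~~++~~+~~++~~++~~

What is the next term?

+~~++~~+~~++~~++~~+~~++~~+~~+

From term 3 onward, concatenate the last term with the second-to-last: +·~~ = +~~, +~~·+ = +~~+, …
The next term joins +~~++~~+~~++~~++~~ and +~~++~~+~~+.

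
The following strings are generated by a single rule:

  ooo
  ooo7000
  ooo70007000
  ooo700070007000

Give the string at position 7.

ooo700070007000700070007000

Every step adds 7000 to the end: s(k+1) = s(k)·7000.
From ooo700070007000, 3 further steps: ooo700070007000 → ooo7000700070007000 → ooo70007000700070007000 → (answer).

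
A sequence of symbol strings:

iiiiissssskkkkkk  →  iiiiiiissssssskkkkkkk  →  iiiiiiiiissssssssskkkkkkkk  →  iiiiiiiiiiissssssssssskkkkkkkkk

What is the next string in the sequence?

iiiiiiiiiiiiissssssssssssskkkkkkkkkk

Term n consists of 2n-1 i's, followed by 2n-1 s's, followed by n+3 k's, where the shown terms are n = 3, 4, 5, 6.
Setting n = 7 gives 13, 13, 10 characters in each block.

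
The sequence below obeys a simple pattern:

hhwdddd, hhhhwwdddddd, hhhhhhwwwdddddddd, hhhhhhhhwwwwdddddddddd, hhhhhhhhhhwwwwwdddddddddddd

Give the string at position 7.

Term n consists of 2n h's, followed by n w's, followed by 2n+2 d's (n = 1, 2, …).
At n = 7 the blocks have lengths 14, 7, 16.

hhhhhhhhhhhhhhwwwwwwwdddddddddddddddd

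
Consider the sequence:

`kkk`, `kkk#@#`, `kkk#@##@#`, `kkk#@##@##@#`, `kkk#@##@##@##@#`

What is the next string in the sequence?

kkk#@##@##@##@##@#

The strings grow by a fixed suffix #@# each time.
So the next term is kkk#@##@##@##@#·#@#.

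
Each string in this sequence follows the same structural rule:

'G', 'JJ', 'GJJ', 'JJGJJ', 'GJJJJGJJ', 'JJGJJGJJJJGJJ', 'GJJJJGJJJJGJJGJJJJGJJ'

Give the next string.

From term 3 onward, concatenate the second-to-last term with the last: G·JJ = GJJ, JJ·GJJ = JJGJJ, …
Continuing: JJGJJGJJJJGJJ · GJJJJGJJJJGJJGJJJJGJJ gives term 8.

JJGJJGJJJJGJJGJJJJGJJJJGJJGJJJJGJJ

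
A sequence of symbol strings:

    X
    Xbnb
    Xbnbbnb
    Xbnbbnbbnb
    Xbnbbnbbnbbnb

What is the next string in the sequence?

Each term is the previous one with bnb appended.
So the next term is Xbnbbnbbnbbnb·bnb.

Xbnbbnbbnbbnbbnb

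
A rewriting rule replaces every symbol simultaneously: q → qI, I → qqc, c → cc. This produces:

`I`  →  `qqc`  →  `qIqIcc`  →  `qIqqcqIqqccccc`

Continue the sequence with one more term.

φ(qIqqcqIqqccccc) expands symbol-by-symbol to qI qqc qI qI cc qI qqc qI qI cc cc cc cc cc; joining the 14 pieces gives the next term.

qIqqcqIqIccqIqqcqIqIcccccccccc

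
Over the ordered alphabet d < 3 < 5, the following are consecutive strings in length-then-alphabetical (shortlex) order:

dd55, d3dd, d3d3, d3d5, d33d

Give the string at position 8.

d35d

Advancing 3 positions from d33d through d33d → d333 → d335 reaches term 8.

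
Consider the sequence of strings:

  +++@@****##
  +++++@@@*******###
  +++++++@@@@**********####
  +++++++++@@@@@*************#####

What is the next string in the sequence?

Term n consists of 2n+1 +'s, followed by n+1 @'s, followed by 3n+1 *'s, followed by n+1 #'s (n = 1, 2, …).
At n = 5 the blocks have lengths 11, 6, 16, 6.

+++++++++++@@@@@@****************######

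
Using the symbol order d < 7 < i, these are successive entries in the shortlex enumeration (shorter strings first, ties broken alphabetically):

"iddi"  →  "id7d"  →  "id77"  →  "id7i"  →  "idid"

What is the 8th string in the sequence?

i7dd

Stepping forward 3 times from idid: idid → idi7 → idii, then the target.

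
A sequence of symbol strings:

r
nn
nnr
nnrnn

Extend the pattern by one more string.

This is a Fibonacci-style word recurrence s(k) = s(k−1)·s(k−2): e.g. nn·r = nnr.
Continuing: nnrnn · nnr gives term 5.

nnrnnnnr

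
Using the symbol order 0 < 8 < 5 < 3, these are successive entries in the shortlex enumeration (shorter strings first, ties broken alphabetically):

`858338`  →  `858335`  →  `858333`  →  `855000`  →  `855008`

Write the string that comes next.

855005

The successor of 855008 increments the rightmost position that isn't already 3 and resets every position after it to 0.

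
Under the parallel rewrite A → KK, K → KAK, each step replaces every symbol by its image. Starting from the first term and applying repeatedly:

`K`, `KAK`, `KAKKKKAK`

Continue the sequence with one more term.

KAKKKKAKKAKKAKKAKKKKAK

Rewriting each symbol of KAKKKKAK: K→KAK, A→KK, K→KAK, K→KAK, K→KAK, K→KAK, A→KK, K→KAK, which concatenates to KAK KK KAK KAK KAK KAK KK KAK.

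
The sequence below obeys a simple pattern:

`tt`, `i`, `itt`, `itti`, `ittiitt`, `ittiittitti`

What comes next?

ittiittittiittiitt

This is a Fibonacci-style word recurrence s(k) = s(k−1)·s(k−2): e.g. i·tt = itt.
Continuing: ittiittitti · ittiitt gives term 7.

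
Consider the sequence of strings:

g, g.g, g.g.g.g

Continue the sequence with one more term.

g.g.g.g.g.g.g.g

s(k+1) = s(k)·.·s(k) — each term doubles the last with '.' between the halves.
So the next term is two copies of g.g.g.g with '.' between the halves.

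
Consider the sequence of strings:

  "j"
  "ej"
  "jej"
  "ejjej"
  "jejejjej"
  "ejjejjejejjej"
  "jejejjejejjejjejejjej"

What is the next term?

ejjejjejejjejjejejjejejjejjejejjej

From term 3 onward, concatenate the second-to-last term with the last: j·ej = jej, ej·jej = ejjej, …
So term 8 is ejjejjejejjej·jejejjejejjejjejejjej.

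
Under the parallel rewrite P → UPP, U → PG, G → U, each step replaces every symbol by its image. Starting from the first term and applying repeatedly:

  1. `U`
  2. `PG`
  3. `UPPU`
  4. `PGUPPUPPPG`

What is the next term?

UPPUPGUPPUPPPGUPPUPPUPPU

Rewriting each symbol of PGUPPUPPPG: P→UPP, G→U, U→PG, P→UPP, P→UPP, U→PG, P→UPP, P→UPP, P→UPP, G→U, which concatenates to UPP U PG UPP UPP PG UPP UPP UPP U.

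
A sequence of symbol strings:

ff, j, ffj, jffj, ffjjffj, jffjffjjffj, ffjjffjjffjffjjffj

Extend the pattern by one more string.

jffjffjjffjffjjffjjffjffjjffj

Each term (from the third on) is the two preceding terms concatenated in order: term 3 = ff·j = ffj.
So term 8 is jffjffjjffj·ffjjffjjffjffjjffj.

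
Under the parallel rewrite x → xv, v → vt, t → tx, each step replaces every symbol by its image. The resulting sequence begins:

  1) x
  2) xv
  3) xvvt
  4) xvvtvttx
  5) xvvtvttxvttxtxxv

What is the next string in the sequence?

Replace each of the 16 characters of xvvtvttxvttxtxxv in place — xv vt vt tx vt tx tx xv vt tx tx xv tx xv xv vt — and concatenate.

xvvtvttxvttxtxxvvttxtxxvtxxvxvvt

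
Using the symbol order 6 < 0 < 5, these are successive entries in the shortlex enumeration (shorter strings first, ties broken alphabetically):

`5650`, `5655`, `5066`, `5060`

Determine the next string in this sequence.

The successor of 5060 increments the rightmost position that isn't already 5 and resets every position after it to 6.

5065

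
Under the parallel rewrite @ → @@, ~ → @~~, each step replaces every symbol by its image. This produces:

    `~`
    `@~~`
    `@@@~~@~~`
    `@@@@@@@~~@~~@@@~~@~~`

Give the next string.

@@@@@@@@@@@@@@@~~@~~@@@~~@~~@@@@@@@~~@~~@@@~~@~~

Applying the rule to each of the 20 symbols of @@@@@@@~~@~~@@@~~@~~ gives the pieces @@ @@ @@ @@ @@ @@ @@ @~~ @~~ @@ @~~ @~~ @@ @@ @@ @~~ @~~ @@ @~~ @~~, which concatenate to the answer.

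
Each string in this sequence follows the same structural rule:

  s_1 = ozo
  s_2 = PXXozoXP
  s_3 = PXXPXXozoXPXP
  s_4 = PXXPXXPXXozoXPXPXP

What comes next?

PXXPXXPXXPXXozoXPXPXPXP

Every step adds PXX to the front and XP to the end of the previous string.
One more step from PXXPXXPXXozoXPXPXP gives the answer.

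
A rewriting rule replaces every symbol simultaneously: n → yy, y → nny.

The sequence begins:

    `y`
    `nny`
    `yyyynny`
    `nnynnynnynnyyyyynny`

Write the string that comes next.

φ(nnynnynnynnyyyyynny) expands symbol-by-symbol to yy yy nny yy yy nny yy yy nny yy yy nny nny nny nny nny yy yy nny; joining the 19 pieces gives the next term.

yyyynnyyyyynnyyyyynnyyyyynnynnynnynnynnyyyyynny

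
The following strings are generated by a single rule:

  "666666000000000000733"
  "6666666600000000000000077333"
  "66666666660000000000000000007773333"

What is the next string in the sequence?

666666666666000000000000000000000777733333

Each string has the form 6^{2n} 0^{3n+3} 7^{n-2} 3^{n-1}, where the shown terms are n = 3, 4, 5.
For the next term, n = 6, so the run lengths are 12, 21, 4, 5.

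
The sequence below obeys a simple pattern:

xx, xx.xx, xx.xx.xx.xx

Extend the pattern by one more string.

xx.xx.xx.xx.xx.xx.xx.xx

Each string is two copies of the previous one joined by '.'.
So the next term is two copies of xx.xx.xx.xx with '.' between the halves.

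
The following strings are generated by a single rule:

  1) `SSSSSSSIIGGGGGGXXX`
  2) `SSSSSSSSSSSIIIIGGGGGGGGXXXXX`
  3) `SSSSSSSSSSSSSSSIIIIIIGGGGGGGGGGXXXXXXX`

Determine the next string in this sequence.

SSSSSSSSSSSSSSSSSSSIIIIIIIIGGGGGGGGGGGGXXXXXXXXX

Reading off run lengths: S runs 7, 11, 15; I runs 2, 4, 6; G runs 6, 8, 10; X runs 3, 5, 7 — each is linear in n, where the shown terms are n = 2, 3, 4.
At n = 5 the blocks have lengths 19, 8, 12, 9.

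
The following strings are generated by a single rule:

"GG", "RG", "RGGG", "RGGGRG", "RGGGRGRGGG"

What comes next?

From term 3 onward, concatenate the last term with the second-to-last: RG·GG = RGGG, RGGG·RG = RGGGRG, …
The next term joins RGGGRGRGGG and RGGGRG.

RGGGRGRGGGRGGGRG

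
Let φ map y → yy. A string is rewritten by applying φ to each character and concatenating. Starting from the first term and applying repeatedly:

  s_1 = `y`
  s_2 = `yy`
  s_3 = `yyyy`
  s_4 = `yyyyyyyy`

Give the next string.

yyyyyyyyyyyyyyyy

Expanding yyyyyyyy: y→yy, y→yy, y→yy, y→yy, y→yy, y→yy, y→yy, y→yy. Concatenated: yy yy yy yy yy yy yy yy.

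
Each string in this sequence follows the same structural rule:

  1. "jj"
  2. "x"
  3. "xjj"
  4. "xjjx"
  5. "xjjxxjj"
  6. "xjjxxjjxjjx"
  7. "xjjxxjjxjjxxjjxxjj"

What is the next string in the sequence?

Each term (from the third on) is the previous term followed by the one before it: term 3 = x·jj = xjj.
Continuing: xjjxxjjxjjxxjjxxjj · xjjxxjjxjjx gives term 8.

xjjxxjjxjjxxjjxxjjxjjxxjjxjjx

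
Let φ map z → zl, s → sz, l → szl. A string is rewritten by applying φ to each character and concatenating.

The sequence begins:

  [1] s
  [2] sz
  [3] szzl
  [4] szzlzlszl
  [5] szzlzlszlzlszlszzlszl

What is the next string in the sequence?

Applying the rule to each of the 21 symbols of szzlzlszlzlszlszzlszl gives the pieces sz zl zl szl zl szl sz zl szl zl szl sz zl szl sz zl zl szl sz zl szl, which concatenate to the answer.

szzlzlszlzlszlszzlszlzlszlszzlszlszzlzlszlszzlszl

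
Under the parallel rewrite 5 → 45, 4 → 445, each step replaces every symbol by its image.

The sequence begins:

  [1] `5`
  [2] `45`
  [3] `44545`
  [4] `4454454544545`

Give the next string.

4454454544544545445454454454544545

Replace each of the 13 characters of 4454454544545 in place — 445 445 45 445 445 45 445 45 445 445 45 445 45 — and concatenate.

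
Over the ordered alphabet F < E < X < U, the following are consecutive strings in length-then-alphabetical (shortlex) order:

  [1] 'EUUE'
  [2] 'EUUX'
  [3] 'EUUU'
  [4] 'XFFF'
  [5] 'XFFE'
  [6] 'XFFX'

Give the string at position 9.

Stepping forward 3 times from XFFX: XFFX → XFFU → XFEF, then the target.

XFEE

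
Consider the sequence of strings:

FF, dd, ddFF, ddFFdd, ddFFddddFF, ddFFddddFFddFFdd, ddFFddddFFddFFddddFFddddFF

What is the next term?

ddFFddddFFddFFddddFFddddFFddFFddddFFddFFdd

Each term (from the third on) is the previous term followed by the one before it: term 3 = dd·FF = ddFF.
Continuing: ddFFddddFFddFFddddFFddddFF · ddFFddddFFddFFdd gives term 8.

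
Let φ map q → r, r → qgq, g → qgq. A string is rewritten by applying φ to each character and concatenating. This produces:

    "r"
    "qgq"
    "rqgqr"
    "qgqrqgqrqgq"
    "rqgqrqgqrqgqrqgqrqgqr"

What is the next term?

qgqrqgqrqgqrqgqrqgqrqgqrqgqrqgqrqgqrqgqrqgq

φ(rqgqrqgqrqgqrqgqrqgqr) expands symbol-by-symbol to qgq r qgq r qgq r qgq r qgq r qgq r qgq r qgq r qgq r qgq r qgq; joining the 21 pieces gives the next term.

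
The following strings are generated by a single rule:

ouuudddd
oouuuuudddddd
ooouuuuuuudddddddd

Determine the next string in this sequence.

Each string has the form o^{n} u^{2n+1} d^{2n+2} (n = 1, 2, …).
At n = 4 the blocks have lengths 4, 9, 10.

oooouuuuuuuuudddddddddd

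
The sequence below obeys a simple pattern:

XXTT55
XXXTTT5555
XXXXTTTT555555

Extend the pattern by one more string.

XXXXXTTTTT55555555

Term n consists of n+1 X's, followed by n+1 T's, followed by 2n 5's (n = 1, 2, …).
For the next term, n = 4, so the run lengths are 5, 5, 8.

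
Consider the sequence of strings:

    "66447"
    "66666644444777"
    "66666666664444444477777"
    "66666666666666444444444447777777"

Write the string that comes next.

Term n consists of 4n-2 6's, followed by 3n-1 4's, followed by 2n-1 7's (n = 1, 2, …).
For the next term, n = 5, so the run lengths are 18, 14, 9.

66666666666666666644444444444444777777777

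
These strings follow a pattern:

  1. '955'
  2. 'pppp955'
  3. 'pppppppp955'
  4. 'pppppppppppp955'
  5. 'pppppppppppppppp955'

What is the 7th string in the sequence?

Each term is the previous one with pppp prepended.
From pppppppppppppppp955, 2 further steps: pppppppppppppppp955 → pppppppppppppppppppp955 → (answer).

pppppppppppppppppppppppp955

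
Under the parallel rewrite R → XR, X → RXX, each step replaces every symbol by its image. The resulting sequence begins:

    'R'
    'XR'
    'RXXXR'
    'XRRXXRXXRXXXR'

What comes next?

Rewriting the 13 symbols of XRRXXRXXRXXXR one by one yields RXX XR XR RXX RXX XR RXX RXX XR RXX RXX RXX XR; concatenated:

RXXXRXRRXXRXXXRRXXRXXXRRXXRXXRXXXR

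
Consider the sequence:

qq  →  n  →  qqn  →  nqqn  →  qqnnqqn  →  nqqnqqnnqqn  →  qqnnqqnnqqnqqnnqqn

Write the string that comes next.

From term 3 onward, concatenate the second-to-last term with the last: qq·n = qqn, n·qqn = nqqn, …
The next term joins nqqnqqnnqqn and qqnnqqnnqqnqqnnqqn.

nqqnqqnnqqnqqnnqqnnqqnqqnnqqn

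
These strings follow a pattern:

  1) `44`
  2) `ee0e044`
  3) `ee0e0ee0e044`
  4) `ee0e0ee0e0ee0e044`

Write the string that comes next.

The strings grow by a fixed prefix ee0e0 each time.
So the next term is ee0e0·ee0e0ee0e0ee0e044.

ee0e0ee0e0ee0e0ee0e044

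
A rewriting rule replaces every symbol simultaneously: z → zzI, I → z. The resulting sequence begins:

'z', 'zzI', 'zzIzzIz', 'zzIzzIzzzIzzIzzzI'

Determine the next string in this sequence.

φ(zzIzzIzzzIzzIzzzI) expands symbol-by-symbol to zzI zzI z zzI zzI z zzI zzI zzI z zzI zzI z zzI zzI zzI z; joining the 17 pieces gives the next term.

zzIzzIzzzIzzIzzzIzzIzzIzzzIzzIzzzIzzIzzIz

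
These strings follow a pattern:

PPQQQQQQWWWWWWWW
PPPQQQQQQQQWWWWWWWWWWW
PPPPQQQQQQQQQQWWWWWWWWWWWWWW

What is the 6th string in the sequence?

PPPPPPPQQQQQQQQQQQQQQQQWWWWWWWWWWWWWWWWWWWWWWW

Term n consists of n P's, followed by 2n+2 Q's, followed by 3n+2 W's, where the shown terms are n = 2, 3, 4.
For term 6, n = 7, so the run lengths are 7, 16, 23.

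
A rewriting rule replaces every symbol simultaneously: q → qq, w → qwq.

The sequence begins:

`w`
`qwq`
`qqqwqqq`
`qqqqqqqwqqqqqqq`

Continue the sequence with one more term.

Rewriting the 15 symbols of qqqqqqqwqqqqqqq one by one yields qq qq qq qq qq qq qq qwq qq qq qq qq qq qq qq; concatenated:

qqqqqqqqqqqqqqqwqqqqqqqqqqqqqqq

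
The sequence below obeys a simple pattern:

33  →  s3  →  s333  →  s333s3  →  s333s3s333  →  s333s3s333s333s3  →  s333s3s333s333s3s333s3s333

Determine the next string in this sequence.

s333s3s333s333s3s333s3s333s333s3s333s333s3

From term 3 onward, concatenate the last term with the second-to-last: s3·33 = s333, s333·s3 = s333s3, …
So term 8 is s333s3s333s333s3s333s3s333·s333s3s333s333s3.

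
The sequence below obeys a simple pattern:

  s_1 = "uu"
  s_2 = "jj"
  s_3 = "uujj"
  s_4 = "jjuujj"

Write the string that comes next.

This is a Fibonacci-style word recurrence s(k) = s(k−2)·s(k−1): e.g. uu·jj = uujj.
The next term joins uujj and jjuujj.

uujjjjuujj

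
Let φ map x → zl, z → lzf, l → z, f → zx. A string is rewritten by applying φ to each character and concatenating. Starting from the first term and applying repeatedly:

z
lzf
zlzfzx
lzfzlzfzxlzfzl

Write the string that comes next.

Rewriting the 14 symbols of lzfzlzfzxlzfzl one by one yields z lzf zx lzf z lzf zx lzf zl z lzf zx lzf z; concatenated:

zlzfzxlzfzlzfzxlzfzlzlzfzxlzfz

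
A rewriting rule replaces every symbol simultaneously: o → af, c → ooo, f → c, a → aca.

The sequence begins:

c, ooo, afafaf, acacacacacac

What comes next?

acaoooacaoooacaoooacaoooacaoooacaooo

Expanding acacacacacac: a→aca, c→ooo, a→aca, c→ooo, a→aca, c→ooo, a→aca, c→ooo, a→aca, c→ooo, a→aca, c→ooo. Concatenated: aca ooo aca ooo aca ooo aca ooo aca ooo aca ooo.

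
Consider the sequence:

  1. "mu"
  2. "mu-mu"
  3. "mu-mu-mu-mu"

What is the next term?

Every step duplicates the string with '-' between the halves.
Doubling mu-mu-mu-mu with '-' between the halves:

mu-mu-mu-mu-mu-mu-mu-mu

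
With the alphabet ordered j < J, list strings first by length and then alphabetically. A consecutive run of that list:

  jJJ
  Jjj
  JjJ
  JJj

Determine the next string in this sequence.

The successor of JJj increments the rightmost position that isn't already J and resets every position after it to j.

JJJ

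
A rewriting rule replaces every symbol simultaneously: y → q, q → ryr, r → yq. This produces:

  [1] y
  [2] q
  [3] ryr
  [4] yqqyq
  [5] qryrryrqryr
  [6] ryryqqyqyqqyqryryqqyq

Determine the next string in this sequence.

yqqyqqryrryrqryrqryrryrqryryqqyqqryrryrqryr

φ(ryryqqyqyqqyqryryqqyq) expands symbol-by-symbol to yq q yq q ryr ryr q ryr q ryr ryr q ryr yq q yq q ryr ryr q ryr; joining the 21 pieces gives the next term.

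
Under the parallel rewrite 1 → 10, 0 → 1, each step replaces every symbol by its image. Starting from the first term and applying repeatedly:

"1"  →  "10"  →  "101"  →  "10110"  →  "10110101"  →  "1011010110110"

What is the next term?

101101011011010110101

φ(1011010110110) expands symbol-by-symbol to 10 1 10 10 1 10 1 10 10 1 10 10 1; joining the 13 pieces gives the next term.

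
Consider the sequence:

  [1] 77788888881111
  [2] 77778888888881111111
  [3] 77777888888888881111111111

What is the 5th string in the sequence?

Term n consists of n+1 7's, followed by 2n+3 8's, followed by 3n-2 1's, where the shown terms are n = 2, 3, 4.
For term 5, n = 6, so the run lengths are 7, 15, 16.

77777778888888888888881111111111111111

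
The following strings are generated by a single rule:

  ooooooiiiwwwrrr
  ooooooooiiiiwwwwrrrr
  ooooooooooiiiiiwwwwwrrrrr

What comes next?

ooooooooooooiiiiiiwwwwwwrrrrrr

Term n consists of 2n+2 o's, followed by n+1 i's, followed by n+1 w's, followed by n+1 r's, where the shown terms are n = 2, 3, 4.
Setting n = 5 gives 12, 6, 6, 6 characters in each block.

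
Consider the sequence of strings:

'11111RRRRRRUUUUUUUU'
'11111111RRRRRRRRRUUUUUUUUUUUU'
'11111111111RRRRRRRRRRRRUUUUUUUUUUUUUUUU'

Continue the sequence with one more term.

11111111111111RRRRRRRRRRRRRRRUUUUUUUUUUUUUUUUUUUU

Reading off run lengths: 1 runs 5, 8, 11; R runs 6, 9, 12; U runs 8, 12, 16 — each is linear in n, where the shown terms are n = 2, 3, 4.
Setting n = 5 gives 14, 15, 20 characters in each block.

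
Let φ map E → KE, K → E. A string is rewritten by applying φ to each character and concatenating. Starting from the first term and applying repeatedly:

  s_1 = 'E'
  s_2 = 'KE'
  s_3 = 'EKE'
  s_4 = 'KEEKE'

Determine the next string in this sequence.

EKEKEEKE

Expanding KEEKE: K→E, E→KE, E→KE, K→E, E→KE. Concatenated: E KE KE E KE.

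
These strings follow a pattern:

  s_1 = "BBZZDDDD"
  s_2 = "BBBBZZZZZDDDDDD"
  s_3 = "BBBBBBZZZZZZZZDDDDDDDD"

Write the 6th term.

BBBBBBBBBBBBZZZZZZZZZZZZZZZZZDDDDDDDDDDDDDD

Term n consists of 2n B's, followed by 3n-1 Z's, followed by 2n+2 D's (n = 1, 2, …).
Setting n = 6 gives 12, 17, 14 characters in each block.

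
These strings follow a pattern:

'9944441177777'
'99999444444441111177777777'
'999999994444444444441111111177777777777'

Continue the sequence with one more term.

9999999999944444444444444441111111111177777777777777

The n-th term is 3n-1 9's then 4n 4's then 3n-1 1's then 3n+2 7's (n = 1, 2, …).
Setting n = 4 gives 11, 16, 11, 14 characters in each block.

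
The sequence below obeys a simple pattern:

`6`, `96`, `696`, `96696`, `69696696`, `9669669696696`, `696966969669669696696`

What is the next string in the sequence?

9669669696696696966969669669696696

Each term (from the third on) is the two preceding terms concatenated in order: term 3 = 6·96 = 696.
Continuing: 9669669696696 · 696966969669669696696 gives term 8.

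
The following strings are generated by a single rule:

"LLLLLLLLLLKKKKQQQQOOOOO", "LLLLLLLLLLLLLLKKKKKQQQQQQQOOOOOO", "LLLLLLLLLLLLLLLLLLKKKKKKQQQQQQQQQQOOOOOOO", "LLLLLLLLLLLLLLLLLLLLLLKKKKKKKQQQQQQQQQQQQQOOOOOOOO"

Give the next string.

Each string has the form L^{4n+2} K^{n+2} Q^{3n-2} O^{n+3}, where the shown terms are n = 2, 3, 4, 5.
Setting n = 6 gives 26, 8, 16, 9 characters in each block.

LLLLLLLLLLLLLLLLLLLLLLLLLLKKKKKKKKQQQQQQQQQQQQQQQQOOOOOOOOO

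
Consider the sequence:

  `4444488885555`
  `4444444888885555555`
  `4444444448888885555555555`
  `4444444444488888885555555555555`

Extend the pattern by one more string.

Each string has the form 4^{2n+3} 8^{n+3} 5^{3n+1} (n = 1, 2, …).
At n = 5 the blocks have lengths 13, 8, 16.

4444444444444888888885555555555555555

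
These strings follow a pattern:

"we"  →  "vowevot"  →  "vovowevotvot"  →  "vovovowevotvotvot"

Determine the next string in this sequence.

Every step adds vo to the front and vot to the end of the previous string.
Applying this once more to vovovowevotvotvot:

vovovovowevotvotvotvot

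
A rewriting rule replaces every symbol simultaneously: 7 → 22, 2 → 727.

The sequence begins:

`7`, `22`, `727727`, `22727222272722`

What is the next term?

Replace each of the 14 characters of 22727222272722 in place — 727 727 22 727 22 727 727 727 727 22 727 22 727 727 — and concatenate.

72772722727227277277277272272722727727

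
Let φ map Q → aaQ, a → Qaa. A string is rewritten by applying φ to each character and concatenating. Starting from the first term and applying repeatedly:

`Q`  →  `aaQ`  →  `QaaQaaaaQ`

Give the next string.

Expanding QaaQaaaaQ: Q→aaQ, a→Qaa, a→Qaa, Q→aaQ, a→Qaa, a→Qaa, a→Qaa, a→Qaa, Q→aaQ. Concatenated: aaQ Qaa Qaa aaQ Qaa Qaa Qaa Qaa aaQ.

aaQQaaQaaaaQQaaQaaQaaQaaaaQ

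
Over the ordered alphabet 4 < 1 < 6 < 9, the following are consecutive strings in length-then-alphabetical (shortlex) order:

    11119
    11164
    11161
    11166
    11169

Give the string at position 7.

11191

Stepping forward 2 times from 11169: 11169 → 11194, then the target.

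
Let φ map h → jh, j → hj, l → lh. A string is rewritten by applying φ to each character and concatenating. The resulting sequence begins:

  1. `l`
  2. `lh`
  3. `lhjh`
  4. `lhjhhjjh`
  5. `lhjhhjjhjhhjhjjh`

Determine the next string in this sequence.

lhjhhjjhjhhjhjjhhjjhjhhjjhhjhjjh

Applying the rule to each of the 16 symbols of lhjhhjjhjhhjhjjh gives the pieces lh jh hj jh jh hj hj jh hj jh jh hj jh hj hj jh, which concatenate to the answer.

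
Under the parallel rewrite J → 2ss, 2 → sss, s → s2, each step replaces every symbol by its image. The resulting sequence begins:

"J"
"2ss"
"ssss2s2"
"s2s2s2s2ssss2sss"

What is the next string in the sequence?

Applying the rule to each of the 16 symbols of s2s2s2s2ssss2sss gives the pieces s2 sss s2 sss s2 sss s2 sss s2 s2 s2 s2 sss s2 s2 s2, which concatenate to the answer.

s2ssss2ssss2ssss2ssss2s2s2s2ssss2s2s2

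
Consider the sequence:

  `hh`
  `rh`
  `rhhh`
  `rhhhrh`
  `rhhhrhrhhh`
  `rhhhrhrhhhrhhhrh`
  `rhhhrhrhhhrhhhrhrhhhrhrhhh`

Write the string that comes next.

Each term (from the third on) is the previous term followed by the one before it: term 3 = rh·hh = rhhh.
The next term joins rhhhrhrhhhrhhhrhrhhhrhrhhh and rhhhrhrhhhrhhhrh.

rhhhrhrhhhrhhhrhrhhhrhrhhhrhhhrhrhhhrhhhrh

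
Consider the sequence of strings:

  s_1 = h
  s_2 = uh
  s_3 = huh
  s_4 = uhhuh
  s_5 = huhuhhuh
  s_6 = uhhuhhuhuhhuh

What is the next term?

huhuhhuhuhhuhhuhuhhuh

From term 3 onward, concatenate the second-to-last term with the last: h·uh = huh, uh·huh = uhhuh, …
So term 7 is huhuhhuh·uhhuhhuhuhhuh.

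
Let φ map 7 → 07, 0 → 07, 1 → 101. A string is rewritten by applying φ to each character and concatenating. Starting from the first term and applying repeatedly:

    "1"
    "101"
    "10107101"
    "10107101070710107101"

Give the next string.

Replace each of the 20 characters of 10107101070710107101 in place — 101 07 101 07 07 101 07 101 07 07 07 07 101 07 101 07 07 101 07 101 — and concatenate.

101071010707101071010707070710107101070710107101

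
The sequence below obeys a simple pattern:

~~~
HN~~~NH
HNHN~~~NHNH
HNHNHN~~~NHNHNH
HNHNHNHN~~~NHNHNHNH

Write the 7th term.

Each term wraps the previous one in HN on the left and NH on the right.
From HNHNHNHN~~~NHNHNHNH, 2 further steps: HNHNHNHN~~~NHNHNHNH → HNHNHNHNHN~~~NHNHNHNHNH → (answer).

HNHNHNHNHNHN~~~NHNHNHNHNHNH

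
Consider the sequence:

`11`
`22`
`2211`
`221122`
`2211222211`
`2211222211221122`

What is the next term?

This is a Fibonacci-style word recurrence s(k) = s(k−1)·s(k−2): e.g. 22·11 = 2211.
So term 7 is 2211222211221122·2211222211.

22112222112211222211222211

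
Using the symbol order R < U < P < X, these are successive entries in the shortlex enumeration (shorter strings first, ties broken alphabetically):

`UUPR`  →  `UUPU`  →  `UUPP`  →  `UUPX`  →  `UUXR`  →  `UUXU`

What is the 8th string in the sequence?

UUXX

Advancing 2 positions from UUXU through UUXU → UUXP reaches term 8.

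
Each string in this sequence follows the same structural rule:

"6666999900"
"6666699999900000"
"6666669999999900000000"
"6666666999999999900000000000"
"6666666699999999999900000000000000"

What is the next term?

The n-th term is n+3 6's then 2n+2 9's then 3n-1 0's (n = 1, 2, …).
Setting n = 6 gives 9, 14, 17 characters in each block.

6666666669999999999999900000000000000000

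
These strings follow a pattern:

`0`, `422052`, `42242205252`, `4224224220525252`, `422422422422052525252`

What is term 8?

422422422422422422422052525252525252

s(k+1) = 422·s(k)·52, so each term gains 422 as a prefix and 52 as a suffix.
From 422422422422052525252, 3 further steps: 422422422422052525252 → 42242242242242205252525252 → 4224224224224224220525252525252 → (answer).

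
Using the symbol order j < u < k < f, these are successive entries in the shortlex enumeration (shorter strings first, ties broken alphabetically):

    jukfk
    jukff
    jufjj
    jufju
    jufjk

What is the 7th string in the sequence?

jufuj

Stepping forward 2 times from jufjk: jufjk → jufjf, then the target.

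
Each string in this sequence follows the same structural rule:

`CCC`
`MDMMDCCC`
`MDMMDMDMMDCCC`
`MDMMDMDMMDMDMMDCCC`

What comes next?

MDMMDMDMMDMDMMDMDMMDCCC

The strings grow by a fixed prefix MDMMD each time.
So the next term is MDMMD·MDMMDMDMMDMDMMDCCC.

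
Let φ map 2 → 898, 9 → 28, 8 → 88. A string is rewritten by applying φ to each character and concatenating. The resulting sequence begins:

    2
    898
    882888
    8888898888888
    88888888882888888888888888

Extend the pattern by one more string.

φ(88888888882888888888888888) expands symbol-by-symbol to 88 88 88 88 88 88 88 88 88 88 898 88 88 88 88 88 88 88 88 88 88 88 88 88 88 88; joining the 26 pieces gives the next term.

88888888888888888888898888888888888888888888888888888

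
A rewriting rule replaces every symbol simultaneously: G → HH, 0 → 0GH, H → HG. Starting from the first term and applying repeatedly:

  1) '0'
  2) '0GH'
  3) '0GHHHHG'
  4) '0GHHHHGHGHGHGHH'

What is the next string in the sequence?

Rewriting the 15 symbols of 0GHHHHGHGHGHGHH one by one yields 0GH HH HG HG HG HG HH HG HH HG HH HG HH HG HG; concatenated:

0GHHHHGHGHGHGHHHGHHHGHHHGHHHGHG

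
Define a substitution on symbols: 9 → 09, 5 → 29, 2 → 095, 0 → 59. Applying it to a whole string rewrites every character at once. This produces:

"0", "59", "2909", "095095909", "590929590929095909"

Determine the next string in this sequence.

Rewriting the 18 symbols of 590929590929095909 one by one yields 29 09 59 09 095 09 29 09 59 09 095 09 59 09 29 09 59 09; concatenated:

29095909095092909590909509590929095909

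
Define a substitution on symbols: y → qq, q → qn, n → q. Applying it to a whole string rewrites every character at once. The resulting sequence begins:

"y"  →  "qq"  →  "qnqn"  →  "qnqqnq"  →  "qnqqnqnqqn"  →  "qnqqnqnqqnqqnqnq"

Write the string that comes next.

Applying the rule to each of the 16 symbols of qnqqnqnqqnqqnqnq gives the pieces qn q qn qn q qn q qn qn q qn qn q qn q qn, which concatenate to the answer.

qnqqnqnqqnqqnqnqqnqnqqnqqn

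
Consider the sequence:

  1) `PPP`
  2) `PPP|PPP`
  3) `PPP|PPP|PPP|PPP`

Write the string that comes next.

s(k+1) = s(k)·|·s(k) — each term doubles the last with '|' between the halves.
So the next term is two copies of PPP|PPP|PPP|PPP with '|' between the halves.

PPP|PPP|PPP|PPP|PPP|PPP|PPP|PPP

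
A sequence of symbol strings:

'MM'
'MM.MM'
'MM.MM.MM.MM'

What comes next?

Every step duplicates the string with '.' between the halves.
Doubling MM.MM.MM.MM with '.' between the halves:

MM.MM.MM.MM.MM.MM.MM.MM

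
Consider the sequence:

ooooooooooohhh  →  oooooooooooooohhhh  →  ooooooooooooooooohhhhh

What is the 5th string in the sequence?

ooooooooooooooooooooooohhhhhhh

Term n consists of 3n+2 o's, followed by n h's, where the shown terms are n = 3, 4, 5.
Setting n = 7 gives 23, 7 characters in each block.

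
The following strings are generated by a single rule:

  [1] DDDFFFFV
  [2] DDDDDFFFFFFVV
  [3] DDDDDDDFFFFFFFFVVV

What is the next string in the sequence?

DDDDDDDDDFFFFFFFFFFVVVV

The n-th term is 2n+1 D's then 2n+2 F's then n V's (n = 1, 2, …).
At n = 4 the blocks have lengths 9, 10, 4.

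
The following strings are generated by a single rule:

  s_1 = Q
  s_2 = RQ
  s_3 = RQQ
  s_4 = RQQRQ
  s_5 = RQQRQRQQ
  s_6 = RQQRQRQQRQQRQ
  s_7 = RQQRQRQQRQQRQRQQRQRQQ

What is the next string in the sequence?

Each term (from the third on) is the previous term followed by the one before it: term 3 = RQ·Q = RQQ.
Continuing: RQQRQRQQRQQRQRQQRQRQQ · RQQRQRQQRQQRQ gives term 8.

RQQRQRQQRQQRQRQQRQRQQRQQRQRQQRQQRQ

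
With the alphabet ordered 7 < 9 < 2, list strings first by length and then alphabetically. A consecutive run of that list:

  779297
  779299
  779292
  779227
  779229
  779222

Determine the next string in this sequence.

Find the rightmost character of 779222 below 2, bump it to the next letter, and reset everything to its right to 7.

772777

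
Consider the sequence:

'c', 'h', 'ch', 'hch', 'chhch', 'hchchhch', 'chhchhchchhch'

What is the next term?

From term 3 onward, concatenate the second-to-last term with the last: c·h = ch, h·ch = hch, …
Continuing: hchchhch · chhchhchchhch gives term 8.

hchchhchchhchhchchhch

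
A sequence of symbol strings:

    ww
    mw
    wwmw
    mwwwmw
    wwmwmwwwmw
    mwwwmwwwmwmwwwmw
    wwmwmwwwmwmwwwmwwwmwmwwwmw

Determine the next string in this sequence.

mwwwmwwwmwmwwwmwwwmwmwwwmwmwwwmwwwmwmwwwmw

From term 3 onward, concatenate the second-to-last term with the last: ww·mw = wwmw, mw·wwmw = mwwwmw, …
The next term joins mwwwmwwwmwmwwwmw and wwmwmwwwmwmwwwmwwwmwmwwwmw.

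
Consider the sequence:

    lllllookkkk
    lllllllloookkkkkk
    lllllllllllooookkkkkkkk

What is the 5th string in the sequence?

lllllllllllllllllooooookkkkkkkkkkkk

Each string has the form l^{3n-1} o^{n} k^{2n}, where the shown terms are n = 2, 3, 4.
Setting n = 6 gives 17, 6, 12 characters in each block.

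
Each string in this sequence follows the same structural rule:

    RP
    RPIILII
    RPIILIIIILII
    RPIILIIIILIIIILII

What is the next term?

RPIILIIIILIIIILIIIILII

The strings grow by a fixed suffix IILII each time.
So the next term is RPIILIIIILIIIILII·IILII.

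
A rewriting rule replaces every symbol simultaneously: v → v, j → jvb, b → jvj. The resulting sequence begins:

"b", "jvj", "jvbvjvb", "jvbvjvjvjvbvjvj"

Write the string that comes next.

jvbvjvjvjvbvjvbvjvbvjvjvjvbvjvb

Applying the rule to each of the 15 symbols of jvbvjvjvjvbvjvj gives the pieces jvb v jvj v jvb v jvb v jvb v jvj v jvb v jvb, which concatenate to the answer.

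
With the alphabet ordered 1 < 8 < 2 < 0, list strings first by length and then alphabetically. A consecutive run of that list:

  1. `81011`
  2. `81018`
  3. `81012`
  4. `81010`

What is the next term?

Treat 81010 as a base-4 numeral over the given alphabet and add one, carrying through any trailing 0's.

81081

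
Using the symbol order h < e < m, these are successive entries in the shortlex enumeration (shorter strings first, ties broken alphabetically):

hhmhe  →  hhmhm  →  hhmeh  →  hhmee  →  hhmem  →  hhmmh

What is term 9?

hehhh

Advancing 3 positions from hhmmh through hhmmh → hhmme → hhmmm reaches term 9.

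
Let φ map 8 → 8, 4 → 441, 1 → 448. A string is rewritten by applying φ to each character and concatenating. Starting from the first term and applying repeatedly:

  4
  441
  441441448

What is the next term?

Expanding 441441448: 4→441, 4→441, 1→448, 4→441, 4→441, 1→448, 4→441, 4→441, 8→8. Concatenated: 441 441 448 441 441 448 441 441 8.

4414414484414414484414418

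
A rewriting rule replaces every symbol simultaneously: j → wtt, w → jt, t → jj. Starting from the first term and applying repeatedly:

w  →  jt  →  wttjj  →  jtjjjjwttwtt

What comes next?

Apply φ to jtjjjjwttwtt symbol by symbol: j→wtt, t→jj, j→wtt, j→wtt, j→wtt, j→wtt, w→jt, t→jj, t→jj, w→jt, t→jj, t→jj; joined: wtt jj wtt wtt wtt wtt jt jj jj jt jj jj.

wttjjwttwttwttwttjtjjjjjtjjjj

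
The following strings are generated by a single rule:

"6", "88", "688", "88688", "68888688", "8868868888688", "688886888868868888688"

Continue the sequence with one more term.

This is a Fibonacci-style word recurrence s(k) = s(k−2)·s(k−1): e.g. 6·88 = 688.
So term 8 is 8868868888688·688886888868868888688.

8868868888688688886888868868888688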